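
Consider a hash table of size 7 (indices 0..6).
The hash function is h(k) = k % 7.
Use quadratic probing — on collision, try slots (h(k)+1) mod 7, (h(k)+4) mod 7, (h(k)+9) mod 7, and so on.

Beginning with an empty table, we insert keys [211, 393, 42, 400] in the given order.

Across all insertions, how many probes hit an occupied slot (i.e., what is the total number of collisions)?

Insert 211: h=1, slot 1 empty → index 1.
Insert 393: h=1, slot 1 occupied → index 2.
Insert 42: h=0, slot 0 empty → index 0.
Insert 400: h=1, slots 1,2 occupied → index 5.
Table: [42, 211, 393, —, —, 400, —]

3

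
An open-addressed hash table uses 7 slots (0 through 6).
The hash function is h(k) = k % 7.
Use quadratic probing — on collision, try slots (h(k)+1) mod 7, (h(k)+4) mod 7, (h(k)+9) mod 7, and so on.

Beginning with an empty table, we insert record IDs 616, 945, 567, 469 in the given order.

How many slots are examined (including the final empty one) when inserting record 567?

616: h=0 → slot 0
945: h=0, probe 0,1 → slot 1
567: h=0, probe 0,1,4 → slot 4
469: h=0, probe 0,1,4,2 → slot 2
Table: [616, 945, 469, —, 567, —, —]

3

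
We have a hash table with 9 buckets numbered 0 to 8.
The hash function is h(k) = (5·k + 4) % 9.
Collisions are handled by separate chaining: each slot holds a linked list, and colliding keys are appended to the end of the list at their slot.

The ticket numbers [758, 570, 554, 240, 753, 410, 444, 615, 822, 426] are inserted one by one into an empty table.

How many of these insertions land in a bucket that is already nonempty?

Insert 758: h=5, bucket 5 empty → new chain.
Insert 570: h=1, bucket 1 empty → new chain.
Insert 554: h=2, bucket 2 empty → new chain.
Insert 240: h=7, bucket 7 empty → new chain.
Insert 753: h=7, bucket 7 nonempty → append to chain.
Insert 410: h=2, bucket 2 nonempty → append to chain.
Insert 444: h=1, bucket 1 nonempty → append to chain.
Insert 615: h=1, bucket 1 nonempty → append to chain.
Insert 822: h=1, bucket 1 nonempty → append to chain.
Insert 426: h=1, bucket 1 nonempty → append to chain.
Final buckets:
0: —
1: 570 -> 444 -> 615 -> 822 -> 426
2: 554 -> 410
3: —
4: —
5: 758
6: —
7: 240 -> 753
8: —

6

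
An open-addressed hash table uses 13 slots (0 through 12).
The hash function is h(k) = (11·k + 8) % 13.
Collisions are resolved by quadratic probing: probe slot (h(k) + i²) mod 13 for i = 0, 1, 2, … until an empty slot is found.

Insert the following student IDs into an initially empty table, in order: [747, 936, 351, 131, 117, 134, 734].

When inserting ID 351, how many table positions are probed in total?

747 hashes to 9; slot 9 is free → place at 9.
936 hashes to 8; slot 8 is free → place at 8.
351 hashes to 8; 8,9 taken → place at 12.
131 hashes to 6; slot 6 is free → place at 6.
117 hashes to 8; 8,9,12 taken → place at 4.
134 hashes to 0; slot 0 is free → place at 0.
734 hashes to 9; 9 taken → place at 10.
Table: [134, -, -, -, 117, -, 131, -, 936, 747, 734, -, 351]

3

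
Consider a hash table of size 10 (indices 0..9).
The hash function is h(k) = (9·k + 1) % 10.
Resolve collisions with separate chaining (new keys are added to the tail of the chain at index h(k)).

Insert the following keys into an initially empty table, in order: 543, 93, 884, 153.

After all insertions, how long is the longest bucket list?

3

Insert 543: h=8, bucket 8 empty -> new chain.
Insert 93: h=8, bucket 8 nonempty -> append to chain.
Insert 884: h=7, bucket 7 empty -> new chain.
Insert 153: h=8, bucket 8 nonempty -> append to chain.
Final buckets:
0: .
1: .
2: .
3: .
4: .
5: .
6: .
7: 884
8: 543 -> 93 -> 153
9: .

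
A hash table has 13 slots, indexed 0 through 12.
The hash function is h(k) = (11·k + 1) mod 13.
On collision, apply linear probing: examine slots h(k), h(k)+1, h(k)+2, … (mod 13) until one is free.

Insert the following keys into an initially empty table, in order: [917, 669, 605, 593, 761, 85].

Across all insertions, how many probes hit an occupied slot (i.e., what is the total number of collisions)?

917 hashes to 0; slot 0 is free → place at 0.
669 hashes to 2; slot 2 is free → place at 2.
605 hashes to 0; 0 taken → place at 1.
593 hashes to 11; slot 11 is free → place at 11.
761 hashes to 0; 0,1,2 taken → place at 3.
85 hashes to 0; 0,1,2,3 taken → place at 4.
Table: [917, 605, 669, 761, 85, -, -, -, -, -, -, 593, -]

8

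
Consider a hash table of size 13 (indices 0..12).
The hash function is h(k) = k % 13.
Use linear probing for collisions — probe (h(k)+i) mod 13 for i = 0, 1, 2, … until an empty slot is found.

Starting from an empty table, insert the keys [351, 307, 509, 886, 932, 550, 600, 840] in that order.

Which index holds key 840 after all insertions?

10

Insert 351: h=0, slot 0 empty -> index 0.
Insert 307: h=8, slot 8 empty -> index 8.
Insert 509: h=2, slot 2 empty -> index 2.
Insert 886: h=2, slot 2 occupied -> index 3.
Insert 932: h=9, slot 9 empty -> index 9.
Insert 550: h=4, slot 4 empty -> index 4.
Insert 600: h=2, slots 2,3,4 occupied -> index 5.
Insert 840: h=8, slots 8,9 occupied -> index 10.
Table: [351, -, 509, 886, 550, 600, -, -, 307, 932, 840, -, -]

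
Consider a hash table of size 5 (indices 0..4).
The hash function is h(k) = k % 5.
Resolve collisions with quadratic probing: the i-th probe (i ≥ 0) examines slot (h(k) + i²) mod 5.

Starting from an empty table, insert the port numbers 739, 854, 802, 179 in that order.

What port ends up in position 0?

854

739: h=4 → slot 4
854: h=4, probe 4,0 → slot 0
802: h=2 → slot 2
179: h=4, probe 4,0,3 → slot 3
Table: [854, -, 802, 179, 739]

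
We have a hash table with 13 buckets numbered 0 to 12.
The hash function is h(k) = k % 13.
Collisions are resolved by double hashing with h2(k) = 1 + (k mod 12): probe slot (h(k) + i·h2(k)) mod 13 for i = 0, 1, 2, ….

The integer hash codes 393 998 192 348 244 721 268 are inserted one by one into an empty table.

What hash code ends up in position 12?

348

393: h=3 → slot 3
998: h=10 → slot 10
192: h=10, h2=1, probe 10,11 → slot 11
348: h=10, h2=1, probe 10,11,12 → slot 12
244: h=10, h2=5, probe 10,2 → slot 2
721: h=6 → slot 6
268: h=8 → slot 8
Table: [-, -, 244, 393, -, -, 721, -, 268, -, 998, 192, 348]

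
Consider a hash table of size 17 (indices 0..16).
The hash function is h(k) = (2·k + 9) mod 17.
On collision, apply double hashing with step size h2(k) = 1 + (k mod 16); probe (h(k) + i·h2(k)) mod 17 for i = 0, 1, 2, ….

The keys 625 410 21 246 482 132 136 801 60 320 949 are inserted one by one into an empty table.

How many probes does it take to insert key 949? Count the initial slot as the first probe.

6

625: h=1 -> slot 1
410: h=13 -> slot 13
21: h=0 -> slot 0
246: h=8 -> slot 8
482: h=4 -> slot 4
132: h=1, h2=5, probe 1,6 -> slot 6
136: h=9 -> slot 9
801: h=13, h2=2, probe 13,15 -> slot 15
60: h=10 -> slot 10
320: h=3 -> slot 3
949: h=3, h2=6, probe 3,9,15,4,10,16 -> slot 16
Table: [21, 625, _, 320, 482, _, 132, _, 246, 136, 60, _, _, 410, _, 801, 949]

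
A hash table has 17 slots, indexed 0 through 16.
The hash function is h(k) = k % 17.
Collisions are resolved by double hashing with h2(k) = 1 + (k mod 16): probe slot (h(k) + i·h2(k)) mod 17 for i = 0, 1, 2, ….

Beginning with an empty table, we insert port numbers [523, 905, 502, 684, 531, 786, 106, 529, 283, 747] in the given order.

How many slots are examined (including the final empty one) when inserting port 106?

523: h=13 => slot 13
905: h=4 => slot 4
502: h=9 => slot 9
684: h=4, h2=13, probe 4,0 => slot 0
531: h=4, h2=4, probe 4,8 => slot 8
786: h=4, h2=3, probe 4,7 => slot 7
106: h=4, h2=11, probe 4,15 => slot 15
529: h=2 => slot 2
283: h=11 => slot 11
747: h=16 => slot 16
Table: [684, ∅, 529, ∅, 905, ∅, ∅, 786, 531, 502, ∅, 283, ∅, 523, ∅, 106, 747]

2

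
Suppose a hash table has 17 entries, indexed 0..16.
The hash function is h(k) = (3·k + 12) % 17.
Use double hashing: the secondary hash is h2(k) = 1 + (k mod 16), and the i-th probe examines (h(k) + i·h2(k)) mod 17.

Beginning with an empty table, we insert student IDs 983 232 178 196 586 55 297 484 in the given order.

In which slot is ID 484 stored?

983: h=3 → slot 3
232: h=11 → slot 11
178: h=2 → slot 2
196: h=5 → slot 5
586: h=2, h2=11, probe 2,13 → slot 13
55: h=7 → slot 7
297: h=2, h2=10, probe 2,12 → slot 12
484: h=2, h2=5, probe 2,7,12,0 → slot 0
Table: [484, ., 178, 983, ., 196, ., 55, ., ., ., 232, 297, 586, ., ., .]

0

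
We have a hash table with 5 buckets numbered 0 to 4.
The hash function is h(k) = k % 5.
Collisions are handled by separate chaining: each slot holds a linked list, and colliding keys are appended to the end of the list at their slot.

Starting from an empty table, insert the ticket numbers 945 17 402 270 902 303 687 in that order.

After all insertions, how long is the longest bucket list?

4

945 -> bucket 0
17 -> bucket 2
402 -> bucket 2 (collision)
270 -> bucket 0 (collision)
902 -> bucket 2 (collision)
303 -> bucket 3
687 -> bucket 2 (collision)
Final buckets:
0: 945 -> 270
1: —
2: 17 -> 402 -> 902 -> 687
3: 303
4: —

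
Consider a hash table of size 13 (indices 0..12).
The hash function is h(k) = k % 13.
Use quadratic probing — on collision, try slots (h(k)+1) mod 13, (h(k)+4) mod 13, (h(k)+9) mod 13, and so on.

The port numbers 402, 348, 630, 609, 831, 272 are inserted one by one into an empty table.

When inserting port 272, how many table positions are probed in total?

402: h=12 → slot 12
348: h=10 → slot 10
630: h=6 → slot 6
609: h=11 → slot 11
831: h=12, probe 12,0 → slot 0
272: h=12, probe 12,0,3 → slot 3
Table: [831, _, _, 272, _, _, 630, _, _, _, 348, 609, 402]

3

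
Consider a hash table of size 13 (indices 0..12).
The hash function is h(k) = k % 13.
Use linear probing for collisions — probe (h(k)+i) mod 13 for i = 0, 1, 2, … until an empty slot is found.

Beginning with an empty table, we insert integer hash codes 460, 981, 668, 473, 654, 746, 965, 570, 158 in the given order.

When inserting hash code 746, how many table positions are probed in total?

460 hashes to 5; slot 5 is free -> place at 5.
981 hashes to 6; slot 6 is free -> place at 6.
668 hashes to 5; 5,6 taken -> place at 7.
473 hashes to 5; 5,6,7 taken -> place at 8.
654 hashes to 4; slot 4 is free -> place at 4.
746 hashes to 5; 5,6,7,8 taken -> place at 9.
965 hashes to 3; slot 3 is free -> place at 3.
570 hashes to 11; slot 11 is free -> place at 11.
158 hashes to 2; slot 2 is free -> place at 2.
Table: [., ., 158, 965, 654, 460, 981, 668, 473, 746, ., 570, .]

5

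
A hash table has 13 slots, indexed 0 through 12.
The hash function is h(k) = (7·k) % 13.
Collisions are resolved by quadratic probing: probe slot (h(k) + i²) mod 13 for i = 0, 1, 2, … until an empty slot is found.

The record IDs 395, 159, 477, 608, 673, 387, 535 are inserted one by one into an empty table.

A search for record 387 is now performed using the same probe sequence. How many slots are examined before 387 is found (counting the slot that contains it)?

Insert 395: h=9, slot 9 empty → index 9.
Insert 159: h=8, slot 8 empty → index 8.
Insert 477: h=11, slot 11 empty → index 11.
Insert 608: h=5, slot 5 empty → index 5.
Insert 673: h=5, slot 5 occupied → index 6.
Insert 387: h=5, slots 5,6,9 occupied → index 1.
Insert 535: h=1, slot 1 occupied → index 2.
Table: [∅, 387, 535, ∅, ∅, 608, 673, ∅, 159, 395, ∅, 477, ∅]
Lookup 387: h=5, probe 5,6,9,1 → found at 1.

4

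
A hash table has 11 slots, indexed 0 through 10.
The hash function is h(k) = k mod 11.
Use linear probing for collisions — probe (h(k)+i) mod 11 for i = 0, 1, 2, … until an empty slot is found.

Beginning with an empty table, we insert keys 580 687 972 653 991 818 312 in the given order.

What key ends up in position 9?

312

580: h=8 => slot 8
687: h=5 => slot 5
972: h=4 => slot 4
653: h=4, probe 4,5,6 => slot 6
991: h=1 => slot 1
818: h=4, probe 4,5,6,7 => slot 7
312: h=4, probe 4,5,6,7,8,9 => slot 9
Table: [-, 991, -, -, 972, 687, 653, 818, 580, 312, -]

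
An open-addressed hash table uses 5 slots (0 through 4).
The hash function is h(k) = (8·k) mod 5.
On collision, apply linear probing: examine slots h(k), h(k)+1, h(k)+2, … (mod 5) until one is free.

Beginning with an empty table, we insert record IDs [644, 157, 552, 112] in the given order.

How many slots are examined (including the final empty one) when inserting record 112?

4

644 hashes to 2; slot 2 is free -> place at 2.
157 hashes to 1; slot 1 is free -> place at 1.
552 hashes to 1; 1,2 taken -> place at 3.
112 hashes to 1; 1,2,3 taken -> place at 4.
Table: [., 157, 644, 552, 112]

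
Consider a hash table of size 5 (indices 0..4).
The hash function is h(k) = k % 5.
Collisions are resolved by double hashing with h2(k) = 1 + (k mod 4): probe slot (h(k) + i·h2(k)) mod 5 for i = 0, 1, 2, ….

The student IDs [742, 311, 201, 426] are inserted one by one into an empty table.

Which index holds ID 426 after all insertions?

Insert 742: h=2, slot 2 empty -> index 2.
Insert 311: h=1, slot 1 empty -> index 1.
Insert 201: h=1, h2=2, slot 1 occupied -> index 3.
Insert 426: h=1, h2=3, slot 1 occupied -> index 4.
Table: [-, 311, 742, 201, 426]

4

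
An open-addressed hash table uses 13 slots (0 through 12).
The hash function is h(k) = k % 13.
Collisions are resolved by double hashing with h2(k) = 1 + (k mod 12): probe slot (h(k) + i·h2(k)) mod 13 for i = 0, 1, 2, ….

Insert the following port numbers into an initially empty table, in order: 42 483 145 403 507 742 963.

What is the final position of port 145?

42 hashes to 3; slot 3 is free -> place at 3.
483 hashes to 2; slot 2 is free -> place at 2.
145 hashes to 2, h2=2; 2 taken -> place at 4.
403 hashes to 0; slot 0 is free -> place at 0.
507 hashes to 0, h2=4; 0,4 taken -> place at 8.
742 hashes to 1; slot 1 is free -> place at 1.
963 hashes to 1, h2=4; 1 taken -> place at 5.
Table: [403, 742, 483, 42, 145, 963, —, —, 507, —, —, —, —]

4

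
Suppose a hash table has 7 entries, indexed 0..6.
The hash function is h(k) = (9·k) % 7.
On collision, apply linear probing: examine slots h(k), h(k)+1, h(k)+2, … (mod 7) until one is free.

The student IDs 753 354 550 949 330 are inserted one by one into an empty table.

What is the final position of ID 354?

Insert 753: h=1, slot 1 empty => index 1.
Insert 354: h=1, slot 1 occupied => index 2.
Insert 550: h=1, slots 1,2 occupied => index 3.
Insert 949: h=1, slots 1,2,3 occupied => index 4.
Insert 330: h=2, slots 2,3,4 occupied => index 5.
Table: [_, 753, 354, 550, 949, 330, _]

2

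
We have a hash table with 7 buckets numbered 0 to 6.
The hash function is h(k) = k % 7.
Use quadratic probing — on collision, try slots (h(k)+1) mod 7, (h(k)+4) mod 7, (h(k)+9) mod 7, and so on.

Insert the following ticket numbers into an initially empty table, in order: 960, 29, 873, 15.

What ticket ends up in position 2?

960: h=1 -> slot 1
29: h=1, probe 1,2 -> slot 2
873: h=5 -> slot 5
15: h=1, probe 1,2,5,3 -> slot 3
Table: [∅, 960, 29, 15, ∅, 873, ∅]

29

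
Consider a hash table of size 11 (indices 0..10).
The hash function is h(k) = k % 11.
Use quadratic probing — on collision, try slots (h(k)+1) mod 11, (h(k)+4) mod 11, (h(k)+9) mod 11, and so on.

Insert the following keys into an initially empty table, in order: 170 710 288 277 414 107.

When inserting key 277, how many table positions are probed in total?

Insert 170: h=5, slot 5 empty => index 5.
Insert 710: h=6, slot 6 empty => index 6.
Insert 288: h=2, slot 2 empty => index 2.
Insert 277: h=2, slot 2 occupied => index 3.
Insert 414: h=7, slot 7 empty => index 7.
Insert 107: h=8, slot 8 empty => index 8.
Table: [., ., 288, 277, ., 170, 710, 414, 107, ., .]

2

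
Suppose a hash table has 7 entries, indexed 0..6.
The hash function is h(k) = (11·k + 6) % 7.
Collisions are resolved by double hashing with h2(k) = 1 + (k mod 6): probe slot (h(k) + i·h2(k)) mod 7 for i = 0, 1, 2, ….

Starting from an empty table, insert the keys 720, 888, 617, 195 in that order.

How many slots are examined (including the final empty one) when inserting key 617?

720 hashes to 2; slot 2 is free → place at 2.
888 hashes to 2, h2=1; 2 taken → place at 3.
617 hashes to 3, h2=6; 3,2 taken → place at 1.
195 hashes to 2, h2=4; 2 taken → place at 6.
Table: [., 617, 720, 888, ., ., 195]

3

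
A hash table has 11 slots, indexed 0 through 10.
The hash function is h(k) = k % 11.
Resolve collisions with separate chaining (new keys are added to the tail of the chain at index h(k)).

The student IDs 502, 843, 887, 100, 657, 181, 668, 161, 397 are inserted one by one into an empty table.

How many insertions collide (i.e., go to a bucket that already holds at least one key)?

502 -> bucket 7
843 -> bucket 7 (collision)
887 -> bucket 7 (collision)
100 -> bucket 1
657 -> bucket 8
181 -> bucket 5
668 -> bucket 8 (collision)
161 -> bucket 7 (collision)
397 -> bucket 1 (collision)
Final buckets:
0: _
1: 100 -> 397
2: _
3: _
4: _
5: 181
6: _
7: 502 -> 843 -> 887 -> 161
8: 657 -> 668
9: _
10: _

5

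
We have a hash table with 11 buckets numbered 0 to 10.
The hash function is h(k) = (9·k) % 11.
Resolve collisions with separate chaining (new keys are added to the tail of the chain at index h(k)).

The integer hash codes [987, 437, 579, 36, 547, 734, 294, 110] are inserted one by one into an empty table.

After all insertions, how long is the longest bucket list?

Insert 987: h=6, bucket 6 empty -> new chain.
Insert 437: h=6, bucket 6 nonempty -> append to chain.
Insert 579: h=8, bucket 8 empty -> new chain.
Insert 36: h=5, bucket 5 empty -> new chain.
Insert 547: h=6, bucket 6 nonempty -> append to chain.
Insert 734: h=6, bucket 6 nonempty -> append to chain.
Insert 294: h=6, bucket 6 nonempty -> append to chain.
Insert 110: h=0, bucket 0 empty -> new chain.
Final buckets:
0: 110
1: .
2: .
3: .
4: .
5: 36
6: 987 -> 437 -> 547 -> 734 -> 294
7: .
8: 579
9: .
10: .

5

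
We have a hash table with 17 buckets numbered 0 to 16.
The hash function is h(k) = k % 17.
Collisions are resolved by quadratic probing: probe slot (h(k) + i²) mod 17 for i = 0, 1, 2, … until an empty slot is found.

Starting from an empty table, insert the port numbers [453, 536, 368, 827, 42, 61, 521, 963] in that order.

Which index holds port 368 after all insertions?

Insert 453: h=11, slot 11 empty → index 11.
Insert 536: h=9, slot 9 empty → index 9.
Insert 368: h=11, slot 11 occupied → index 12.
Insert 827: h=11, slots 11,12 occupied → index 15.
Insert 42: h=8, slot 8 empty → index 8.
Insert 61: h=10, slot 10 empty → index 10.
Insert 521: h=11, slots 11,12,15 occupied → index 3.
Insert 963: h=11, slots 11,12,15,3,10 occupied → index 2.
Table: [-, -, 963, 521, -, -, -, -, 42, 536, 61, 453, 368, -, -, 827, -]

12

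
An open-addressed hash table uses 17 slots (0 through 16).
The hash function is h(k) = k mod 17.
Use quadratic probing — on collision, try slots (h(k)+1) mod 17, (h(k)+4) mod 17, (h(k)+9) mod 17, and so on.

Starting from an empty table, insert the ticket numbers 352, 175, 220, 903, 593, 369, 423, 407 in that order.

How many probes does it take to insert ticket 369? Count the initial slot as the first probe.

2

Insert 352: h=12, slot 12 empty -> index 12.
Insert 175: h=5, slot 5 empty -> index 5.
Insert 220: h=16, slot 16 empty -> index 16.
Insert 903: h=2, slot 2 empty -> index 2.
Insert 593: h=15, slot 15 empty -> index 15.
Insert 369: h=12, slot 12 occupied -> index 13.
Insert 423: h=15, slots 15,16,2 occupied -> index 7.
Insert 407: h=16, slot 16 occupied -> index 0.
Table: [407, ., 903, ., ., 175, ., 423, ., ., ., ., 352, 369, ., 593, 220]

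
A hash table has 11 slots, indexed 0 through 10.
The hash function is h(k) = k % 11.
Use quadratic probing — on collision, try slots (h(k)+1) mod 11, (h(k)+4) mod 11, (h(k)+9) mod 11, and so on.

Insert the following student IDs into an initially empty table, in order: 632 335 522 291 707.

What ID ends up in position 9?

Insert 632: h=5, slot 5 empty → index 5.
Insert 335: h=5, slot 5 occupied → index 6.
Insert 522: h=5, slots 5,6 occupied → index 9.
Insert 291: h=5, slots 5,6,9 occupied → index 3.
Insert 707: h=3, slot 3 occupied → index 4.
Table: [∅, ∅, ∅, 291, 707, 632, 335, ∅, ∅, 522, ∅]

522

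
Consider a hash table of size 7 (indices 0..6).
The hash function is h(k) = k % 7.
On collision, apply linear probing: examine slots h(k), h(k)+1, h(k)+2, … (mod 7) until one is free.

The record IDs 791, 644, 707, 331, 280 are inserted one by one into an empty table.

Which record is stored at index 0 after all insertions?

791 hashes to 0; slot 0 is free → place at 0.
644 hashes to 0; 0 taken → place at 1.
707 hashes to 0; 0,1 taken → place at 2.
331 hashes to 2; 2 taken → place at 3.
280 hashes to 0; 0,1,2,3 taken → place at 4.
Table: [791, 644, 707, 331, 280, ∅, ∅]

791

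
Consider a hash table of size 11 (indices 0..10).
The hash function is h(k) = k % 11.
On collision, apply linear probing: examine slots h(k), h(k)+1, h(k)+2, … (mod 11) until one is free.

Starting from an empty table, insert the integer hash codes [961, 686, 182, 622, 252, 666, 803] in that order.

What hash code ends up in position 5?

961 hashes to 4; slot 4 is free -> place at 4.
686 hashes to 4; 4 taken -> place at 5.
182 hashes to 6; slot 6 is free -> place at 6.
622 hashes to 6; 6 taken -> place at 7.
252 hashes to 10; slot 10 is free -> place at 10.
666 hashes to 6; 6,7 taken -> place at 8.
803 hashes to 0; slot 0 is free -> place at 0.
Table: [803, -, -, -, 961, 686, 182, 622, 666, -, 252]

686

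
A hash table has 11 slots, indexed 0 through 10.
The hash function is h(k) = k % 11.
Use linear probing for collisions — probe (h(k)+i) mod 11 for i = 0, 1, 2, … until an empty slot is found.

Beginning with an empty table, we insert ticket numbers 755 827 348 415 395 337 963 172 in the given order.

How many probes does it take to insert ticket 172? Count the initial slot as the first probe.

6

Insert 755: h=7, slot 7 empty => index 7.
Insert 827: h=2, slot 2 empty => index 2.
Insert 348: h=7, slot 7 occupied => index 8.
Insert 415: h=8, slot 8 occupied => index 9.
Insert 395: h=10, slot 10 empty => index 10.
Insert 337: h=7, slots 7,8,9,10 occupied => index 0.
Insert 963: h=6, slot 6 empty => index 6.
Insert 172: h=7, slots 7,8,9,10,0 occupied => index 1.
Table: [337, 172, 827, ∅, ∅, ∅, 963, 755, 348, 415, 395]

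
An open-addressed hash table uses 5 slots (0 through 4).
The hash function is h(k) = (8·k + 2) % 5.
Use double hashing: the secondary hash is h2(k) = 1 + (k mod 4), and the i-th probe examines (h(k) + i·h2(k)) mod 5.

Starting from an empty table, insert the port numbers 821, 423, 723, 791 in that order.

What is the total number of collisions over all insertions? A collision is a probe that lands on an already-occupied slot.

821: h=0 → slot 0
423: h=1 → slot 1
723: h=1, h2=4, probe 1,0,4 → slot 4
791: h=0, h2=4, probe 0,4,3 → slot 3
Table: [821, 423, ., 791, 723]

4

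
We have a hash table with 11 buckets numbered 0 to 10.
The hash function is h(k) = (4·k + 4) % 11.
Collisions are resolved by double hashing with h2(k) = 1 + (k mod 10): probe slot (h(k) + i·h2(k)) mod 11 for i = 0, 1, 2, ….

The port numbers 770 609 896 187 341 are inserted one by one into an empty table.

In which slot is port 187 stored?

770: h=4 -> slot 4
609: h=9 -> slot 9
896: h=2 -> slot 2
187: h=4, h2=8, probe 4,1 -> slot 1
341: h=4, h2=2, probe 4,6 -> slot 6
Table: [_, 187, 896, _, 770, _, 341, _, _, 609, _]

1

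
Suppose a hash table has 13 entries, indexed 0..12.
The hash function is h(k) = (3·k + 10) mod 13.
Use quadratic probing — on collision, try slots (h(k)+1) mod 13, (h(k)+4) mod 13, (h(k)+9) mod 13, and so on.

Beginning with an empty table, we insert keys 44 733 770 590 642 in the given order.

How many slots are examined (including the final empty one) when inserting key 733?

44: h=12 -> slot 12
733: h=12, probe 12,0 -> slot 0
770: h=6 -> slot 6
590: h=12, probe 12,0,3 -> slot 3
642: h=12, probe 12,0,3,8 -> slot 8
Table: [733, ., ., 590, ., ., 770, ., 642, ., ., ., 44]

2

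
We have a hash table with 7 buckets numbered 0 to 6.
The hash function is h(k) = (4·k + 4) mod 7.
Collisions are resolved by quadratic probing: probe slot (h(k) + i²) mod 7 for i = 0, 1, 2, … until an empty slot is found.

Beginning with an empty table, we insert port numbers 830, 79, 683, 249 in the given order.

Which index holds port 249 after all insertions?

3

830 hashes to 6; slot 6 is free => place at 6.
79 hashes to 5; slot 5 is free => place at 5.
683 hashes to 6; 6 taken => place at 0.
249 hashes to 6; 6,0 taken => place at 3.
Table: [683, —, —, 249, —, 79, 830]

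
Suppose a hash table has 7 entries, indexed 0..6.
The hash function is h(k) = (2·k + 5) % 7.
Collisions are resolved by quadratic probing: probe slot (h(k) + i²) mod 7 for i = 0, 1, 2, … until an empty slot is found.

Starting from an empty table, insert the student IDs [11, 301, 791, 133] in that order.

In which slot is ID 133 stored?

0

11: h=6 → slot 6
301: h=5 → slot 5
791: h=5, probe 5,6,2 → slot 2
133: h=5, probe 5,6,2,0 → slot 0
Table: [133, _, 791, _, _, 301, 11]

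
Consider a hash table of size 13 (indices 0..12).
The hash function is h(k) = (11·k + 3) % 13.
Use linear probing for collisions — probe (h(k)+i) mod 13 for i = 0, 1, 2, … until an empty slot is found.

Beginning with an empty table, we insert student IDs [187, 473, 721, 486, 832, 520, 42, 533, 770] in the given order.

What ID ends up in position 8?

486

Insert 187: h=6, slot 6 empty => index 6.
Insert 473: h=6, slot 6 occupied => index 7.
Insert 721: h=4, slot 4 empty => index 4.
Insert 486: h=6, slots 6,7 occupied => index 8.
Insert 832: h=3, slot 3 empty => index 3.
Insert 520: h=3, slots 3,4 occupied => index 5.
Insert 42: h=10, slot 10 empty => index 10.
Insert 533: h=3, slots 3,4,5,6,7,8 occupied => index 9.
Insert 770: h=10, slot 10 occupied => index 11.
Table: [-, -, -, 832, 721, 520, 187, 473, 486, 533, 42, 770, -]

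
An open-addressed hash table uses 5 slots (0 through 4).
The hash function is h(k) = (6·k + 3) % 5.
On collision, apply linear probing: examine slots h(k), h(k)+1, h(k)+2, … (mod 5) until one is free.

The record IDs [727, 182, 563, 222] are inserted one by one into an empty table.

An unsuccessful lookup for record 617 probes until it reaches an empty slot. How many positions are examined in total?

Insert 727: h=0, slot 0 empty → index 0.
Insert 182: h=0, slot 0 occupied → index 1.
Insert 563: h=1, slot 1 occupied → index 2.
Insert 222: h=0, slots 0,1,2 occupied → index 3.
Table: [727, 182, 563, 222, ∅]
Lookup 617: h=0, probe 0,1,2,3,4 → slot 4 empty, not found.

5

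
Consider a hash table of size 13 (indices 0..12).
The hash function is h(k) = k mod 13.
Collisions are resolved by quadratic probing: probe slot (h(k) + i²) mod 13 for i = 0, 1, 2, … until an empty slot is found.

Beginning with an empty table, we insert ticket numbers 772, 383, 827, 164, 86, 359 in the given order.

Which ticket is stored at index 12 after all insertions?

86

772: h=5 -> slot 5
383: h=6 -> slot 6
827: h=8 -> slot 8
164: h=8, probe 8,9 -> slot 9
86: h=8, probe 8,9,12 -> slot 12
359: h=8, probe 8,9,12,4 -> slot 4
Table: [—, —, —, —, 359, 772, 383, —, 827, 164, —, —, 86]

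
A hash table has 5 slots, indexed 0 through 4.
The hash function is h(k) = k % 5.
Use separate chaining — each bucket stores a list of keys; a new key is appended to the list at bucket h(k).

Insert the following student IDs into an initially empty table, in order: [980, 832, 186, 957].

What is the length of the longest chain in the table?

2

980 → bucket 0
832 → bucket 2
186 → bucket 1
957 → bucket 2 (collision)
Final buckets:
0: 980
1: 186
2: 832 -> 957
3: .
4: .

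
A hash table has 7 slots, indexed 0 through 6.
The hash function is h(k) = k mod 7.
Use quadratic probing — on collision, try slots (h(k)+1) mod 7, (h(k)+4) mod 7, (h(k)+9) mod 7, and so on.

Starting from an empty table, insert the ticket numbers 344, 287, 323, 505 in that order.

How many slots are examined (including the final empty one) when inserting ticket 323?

2

344: h=1 -> slot 1
287: h=0 -> slot 0
323: h=1, probe 1,2 -> slot 2
505: h=1, probe 1,2,5 -> slot 5
Table: [287, 344, 323, _, _, 505, _]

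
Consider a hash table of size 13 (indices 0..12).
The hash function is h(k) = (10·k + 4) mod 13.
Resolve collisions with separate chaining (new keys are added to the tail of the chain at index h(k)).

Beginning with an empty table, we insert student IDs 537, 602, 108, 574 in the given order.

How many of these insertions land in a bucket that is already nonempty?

2

Insert 537: h=5, bucket 5 empty -> new chain.
Insert 602: h=5, bucket 5 nonempty -> append to chain.
Insert 108: h=5, bucket 5 nonempty -> append to chain.
Insert 574: h=11, bucket 11 empty -> new chain.
Final buckets:
0: -
1: -
2: -
3: -
4: -
5: 537 -> 602 -> 108
6: -
7: -
8: -
9: -
10: -
11: 574
12: -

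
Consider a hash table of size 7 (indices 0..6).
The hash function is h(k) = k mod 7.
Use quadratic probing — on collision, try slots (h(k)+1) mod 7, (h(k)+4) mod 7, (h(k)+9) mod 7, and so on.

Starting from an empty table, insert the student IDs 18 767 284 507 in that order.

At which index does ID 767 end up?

18: h=4 → slot 4
767: h=4, probe 4,5 → slot 5
284: h=4, probe 4,5,1 → slot 1
507: h=3 → slot 3
Table: [_, 284, _, 507, 18, 767, _]

5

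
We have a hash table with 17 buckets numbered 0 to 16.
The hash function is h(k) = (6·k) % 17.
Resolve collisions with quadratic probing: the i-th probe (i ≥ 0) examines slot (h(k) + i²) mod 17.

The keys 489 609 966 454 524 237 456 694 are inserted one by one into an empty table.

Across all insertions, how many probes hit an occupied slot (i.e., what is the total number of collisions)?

Insert 489: h=10, slot 10 empty -> index 10.
Insert 609: h=16, slot 16 empty -> index 16.
Insert 966: h=16, slot 16 occupied -> index 0.
Insert 454: h=4, slot 4 empty -> index 4.
Insert 524: h=16, slots 16,0 occupied -> index 3.
Insert 237: h=11, slot 11 empty -> index 11.
Insert 456: h=16, slots 16,0,3 occupied -> index 8.
Insert 694: h=16, slots 16,0,3,8 occupied -> index 15.
Table: [966, —, —, 524, 454, —, —, —, 456, —, 489, 237, —, —, —, 694, 609]

10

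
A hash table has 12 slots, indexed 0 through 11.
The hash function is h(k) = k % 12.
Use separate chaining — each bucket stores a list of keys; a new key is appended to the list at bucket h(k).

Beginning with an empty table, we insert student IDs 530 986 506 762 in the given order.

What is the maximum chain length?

3

Insert 530: h=2, bucket 2 empty → new chain.
Insert 986: h=2, bucket 2 nonempty → append to chain.
Insert 506: h=2, bucket 2 nonempty → append to chain.
Insert 762: h=6, bucket 6 empty → new chain.
Final buckets:
0: _
1: _
2: 530 -> 986 -> 506
3: _
4: _
5: _
6: 762
7: _
8: _
9: _
10: _
11: _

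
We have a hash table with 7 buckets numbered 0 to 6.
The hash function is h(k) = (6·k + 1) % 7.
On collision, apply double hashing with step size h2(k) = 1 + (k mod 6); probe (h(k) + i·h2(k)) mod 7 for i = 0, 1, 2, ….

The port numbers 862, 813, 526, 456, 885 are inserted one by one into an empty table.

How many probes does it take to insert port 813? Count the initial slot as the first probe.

862 hashes to 0; slot 0 is free => place at 0.
813 hashes to 0, h2=4; 0 taken => place at 4.
526 hashes to 0, h2=5; 0 taken => place at 5.
456 hashes to 0, h2=1; 0 taken => place at 1.
885 hashes to 5, h2=4; 5 taken => place at 2.
Table: [862, 456, 885, ∅, 813, 526, ∅]

2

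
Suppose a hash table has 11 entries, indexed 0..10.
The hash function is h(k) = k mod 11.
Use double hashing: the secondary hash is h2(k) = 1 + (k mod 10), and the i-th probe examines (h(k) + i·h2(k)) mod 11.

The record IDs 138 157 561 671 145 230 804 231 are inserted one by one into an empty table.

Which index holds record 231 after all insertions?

4

Insert 138: h=6, slot 6 empty -> index 6.
Insert 157: h=3, slot 3 empty -> index 3.
Insert 561: h=0, slot 0 empty -> index 0.
Insert 671: h=0, h2=2, slot 0 occupied -> index 2.
Insert 145: h=2, h2=6, slot 2 occupied -> index 8.
Insert 230: h=10, slot 10 empty -> index 10.
Insert 804: h=1, slot 1 empty -> index 1.
Insert 231: h=0, h2=2, slots 0,2 occupied -> index 4.
Table: [561, 804, 671, 157, 231, —, 138, —, 145, —, 230]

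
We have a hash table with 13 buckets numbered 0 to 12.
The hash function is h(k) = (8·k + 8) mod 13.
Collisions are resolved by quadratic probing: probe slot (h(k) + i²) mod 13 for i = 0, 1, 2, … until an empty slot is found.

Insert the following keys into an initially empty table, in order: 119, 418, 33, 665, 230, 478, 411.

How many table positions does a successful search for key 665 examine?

3

Insert 119: h=11, slot 11 empty → index 11.
Insert 418: h=11, slot 11 occupied → index 12.
Insert 33: h=12, slot 12 occupied → index 0.
Insert 665: h=11, slots 11,12 occupied → index 2.
Insert 230: h=2, slot 2 occupied → index 3.
Insert 478: h=10, slot 10 empty → index 10.
Insert 411: h=7, slot 7 empty → index 7.
Table: [33, -, 665, 230, -, -, -, 411, -, -, 478, 119, 418]
Lookup 665: h=11, probe 11,12,2 → found at 2.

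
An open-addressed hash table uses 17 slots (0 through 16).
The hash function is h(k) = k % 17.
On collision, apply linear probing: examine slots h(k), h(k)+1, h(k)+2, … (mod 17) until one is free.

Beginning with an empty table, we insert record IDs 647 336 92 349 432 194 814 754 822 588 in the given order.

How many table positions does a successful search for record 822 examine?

6

647: h=1 -> slot 1
336: h=13 -> slot 13
92: h=7 -> slot 7
349: h=9 -> slot 9
432: h=7, probe 7,8 -> slot 8
194: h=7, probe 7,8,9,10 -> slot 10
814: h=15 -> slot 15
754: h=6 -> slot 6
822: h=6, probe 6,7,8,9,10,11 -> slot 11
588: h=10, probe 10,11,12 -> slot 12
Table: [_, 647, _, _, _, _, 754, 92, 432, 349, 194, 822, 588, 336, _, 814, _]
Lookup 822: h=6, probe 6,7,8,9,10,11 → found at 11.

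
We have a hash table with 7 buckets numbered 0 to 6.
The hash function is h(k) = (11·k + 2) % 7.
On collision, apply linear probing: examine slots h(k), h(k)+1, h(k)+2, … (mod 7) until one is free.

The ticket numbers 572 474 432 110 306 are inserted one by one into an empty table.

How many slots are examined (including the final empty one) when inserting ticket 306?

572 hashes to 1; slot 1 is free => place at 1.
474 hashes to 1; 1 taken => place at 2.
432 hashes to 1; 1,2 taken => place at 3.
110 hashes to 1; 1,2,3 taken => place at 4.
306 hashes to 1; 1,2,3,4 taken => place at 5.
Table: [-, 572, 474, 432, 110, 306, -]

5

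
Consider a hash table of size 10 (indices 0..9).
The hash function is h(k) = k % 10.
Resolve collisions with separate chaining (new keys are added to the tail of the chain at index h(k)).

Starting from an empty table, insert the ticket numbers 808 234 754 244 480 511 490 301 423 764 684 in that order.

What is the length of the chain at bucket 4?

Insert 808: h=8, bucket 8 empty → new chain.
Insert 234: h=4, bucket 4 empty → new chain.
Insert 754: h=4, bucket 4 nonempty → append to chain.
Insert 244: h=4, bucket 4 nonempty → append to chain.
Insert 480: h=0, bucket 0 empty → new chain.
Insert 511: h=1, bucket 1 empty → new chain.
Insert 490: h=0, bucket 0 nonempty → append to chain.
Insert 301: h=1, bucket 1 nonempty → append to chain.
Insert 423: h=3, bucket 3 empty → new chain.
Insert 764: h=4, bucket 4 nonempty → append to chain.
Insert 684: h=4, bucket 4 nonempty → append to chain.
Final buckets:
0: 480 -> 490
1: 511 -> 301
2: -
3: 423
4: 234 -> 754 -> 244 -> 764 -> 684
5: -
6: -
7: -
8: 808
9: -

5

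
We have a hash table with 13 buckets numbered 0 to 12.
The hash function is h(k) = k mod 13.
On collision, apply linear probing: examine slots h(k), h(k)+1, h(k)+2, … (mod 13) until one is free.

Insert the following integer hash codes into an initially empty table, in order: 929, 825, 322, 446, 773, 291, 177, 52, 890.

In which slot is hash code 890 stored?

11

929: h=6 → slot 6
825: h=6, probe 6,7 → slot 7
322: h=10 → slot 10
446: h=4 → slot 4
773: h=6, probe 6,7,8 → slot 8
291: h=5 → slot 5
177: h=8, probe 8,9 → slot 9
52: h=0 → slot 0
890: h=6, probe 6,7,8,9,10,11 → slot 11
Table: [52, _, _, _, 446, 291, 929, 825, 773, 177, 322, 890, _]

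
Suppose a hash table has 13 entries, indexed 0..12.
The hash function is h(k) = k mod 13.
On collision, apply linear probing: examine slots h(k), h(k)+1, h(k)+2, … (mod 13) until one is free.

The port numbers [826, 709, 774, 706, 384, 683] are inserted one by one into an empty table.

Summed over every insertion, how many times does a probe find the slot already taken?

Insert 826: h=7, slot 7 empty => index 7.
Insert 709: h=7, slot 7 occupied => index 8.
Insert 774: h=7, slots 7,8 occupied => index 9.
Insert 706: h=4, slot 4 empty => index 4.
Insert 384: h=7, slots 7,8,9 occupied => index 10.
Insert 683: h=7, slots 7,8,9,10 occupied => index 11.
Table: [_, _, _, _, 706, _, _, 826, 709, 774, 384, 683, _]

10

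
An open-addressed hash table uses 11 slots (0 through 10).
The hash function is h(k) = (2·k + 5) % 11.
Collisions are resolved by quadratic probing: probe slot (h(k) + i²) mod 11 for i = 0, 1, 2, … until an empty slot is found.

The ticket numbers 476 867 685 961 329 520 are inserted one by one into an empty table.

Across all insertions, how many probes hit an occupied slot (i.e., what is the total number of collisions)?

5

476 hashes to 0; slot 0 is free => place at 0.
867 hashes to 1; slot 1 is free => place at 1.
685 hashes to 0; 0,1 taken => place at 4.
961 hashes to 2; slot 2 is free => place at 2.
329 hashes to 3; slot 3 is free => place at 3.
520 hashes to 0; 0,1,4 taken => place at 9.
Table: [476, 867, 961, 329, 685, ., ., ., ., 520, .]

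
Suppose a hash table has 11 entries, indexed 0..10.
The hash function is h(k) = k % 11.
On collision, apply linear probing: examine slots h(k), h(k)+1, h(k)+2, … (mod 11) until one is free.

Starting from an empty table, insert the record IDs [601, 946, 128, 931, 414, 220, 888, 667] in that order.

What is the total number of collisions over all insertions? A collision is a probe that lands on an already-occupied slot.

601: h=7 → slot 7
946: h=0 → slot 0
128: h=7, probe 7,8 → slot 8
931: h=7, probe 7,8,9 → slot 9
414: h=7, probe 7,8,9,10 → slot 10
220: h=0, probe 0,1 → slot 1
888: h=8, probe 8,9,10,0,1,2 → slot 2
667: h=7, probe 7,8,9,10,0,1,2,3 → slot 3
Table: [946, 220, 888, 667, ., ., ., 601, 128, 931, 414]

19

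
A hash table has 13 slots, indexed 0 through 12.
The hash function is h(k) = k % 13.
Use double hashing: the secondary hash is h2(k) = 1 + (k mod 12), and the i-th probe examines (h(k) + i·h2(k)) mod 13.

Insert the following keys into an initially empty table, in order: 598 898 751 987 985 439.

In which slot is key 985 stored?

3

Insert 598: h=0, slot 0 empty -> index 0.
Insert 898: h=1, slot 1 empty -> index 1.
Insert 751: h=10, slot 10 empty -> index 10.
Insert 987: h=12, slot 12 empty -> index 12.
Insert 985: h=10, h2=2, slots 10,12,1 occupied -> index 3.
Insert 439: h=10, h2=8, slot 10 occupied -> index 5.
Table: [598, 898, ∅, 985, ∅, 439, ∅, ∅, ∅, ∅, 751, ∅, 987]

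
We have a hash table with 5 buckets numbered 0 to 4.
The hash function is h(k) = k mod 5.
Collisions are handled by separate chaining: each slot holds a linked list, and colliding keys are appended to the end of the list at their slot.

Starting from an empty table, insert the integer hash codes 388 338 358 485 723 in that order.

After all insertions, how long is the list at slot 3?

388 → bucket 3
338 → bucket 3 (collision)
358 → bucket 3 (collision)
485 → bucket 0
723 → bucket 3 (collision)
Final buckets:
0: 485
1: ∅
2: ∅
3: 388 -> 338 -> 358 -> 723
4: ∅

4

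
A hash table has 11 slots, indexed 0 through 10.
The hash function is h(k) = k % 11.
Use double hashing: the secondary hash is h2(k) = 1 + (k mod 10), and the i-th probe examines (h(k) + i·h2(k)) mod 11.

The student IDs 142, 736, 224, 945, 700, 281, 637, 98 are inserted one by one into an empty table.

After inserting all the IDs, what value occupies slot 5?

Insert 142: h=10, slot 10 empty → index 10.
Insert 736: h=10, h2=7, slot 10 occupied → index 6.
Insert 224: h=4, slot 4 empty → index 4.
Insert 945: h=10, h2=6, slot 10 occupied → index 5.
Insert 700: h=7, slot 7 empty → index 7.
Insert 281: h=6, h2=2, slot 6 occupied → index 8.
Insert 637: h=10, h2=8, slots 10,7,4 occupied → index 1.
Insert 98: h=10, h2=9, slots 10,8,6,4 occupied → index 2.
Table: [—, 637, 98, —, 224, 945, 736, 700, 281, —, 142]

945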